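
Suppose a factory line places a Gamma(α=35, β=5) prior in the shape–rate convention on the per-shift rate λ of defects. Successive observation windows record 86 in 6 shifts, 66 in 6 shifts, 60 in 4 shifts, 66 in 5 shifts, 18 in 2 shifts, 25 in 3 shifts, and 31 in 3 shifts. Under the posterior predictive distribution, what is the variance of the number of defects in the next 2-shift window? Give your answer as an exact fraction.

6966/289

Total count: 86 + 66 + 60 + 66 + 18 + 25 + 31 = 352.
Total exposure: 6 + 6 + 4 + 5 + 2 + 3 + 3 = 29 shifts.
By Gamma–Poisson conjugacy, the posterior is Gamma(α + Σx, β + Σt) = Gamma(35 + 352, 5 + 29) = Gamma(387, 34).
The posterior predictive for a window of length T is Negative Binomial with variance T·α'·(β'+T)/β'² = 2·387·36/1156 = 6966/289.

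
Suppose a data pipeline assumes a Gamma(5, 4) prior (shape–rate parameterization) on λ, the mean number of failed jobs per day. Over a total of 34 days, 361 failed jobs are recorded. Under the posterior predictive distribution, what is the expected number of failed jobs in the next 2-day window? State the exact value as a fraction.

Total count 361 over total exposure 34 days.
By Gamma–Poisson conjugacy, the posterior is Gamma(α + Σx, β + Σt) = Gamma(5 + 361, 4 + 34) = Gamma(366, 38).
Predictive mean over a 2-day window = T·E[λ|data] = 2·366/38 = 366/19.

366/19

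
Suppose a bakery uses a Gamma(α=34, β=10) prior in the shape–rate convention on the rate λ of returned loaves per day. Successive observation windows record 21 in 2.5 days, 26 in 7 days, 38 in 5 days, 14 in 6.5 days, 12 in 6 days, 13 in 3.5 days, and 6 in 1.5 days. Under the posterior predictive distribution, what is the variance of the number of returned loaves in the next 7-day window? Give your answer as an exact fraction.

Total count: 21 + 26 + 38 + 14 + 12 + 13 + 6 = 130.
Total exposure: 2.5 + 7 + 5 + 6.5 + 6 + 3.5 + 1.5 = 32 days.
Gamma(α, β) with Poisson data over total exposure Σt gives posterior Gamma(α+Σx, β+Σt) = Gamma(164, 42).
The posterior predictive for a window of length T is Negative Binomial with variance T·α'·(β'+T)/β'² = 7·164·49/1764 = 287/9.

287/9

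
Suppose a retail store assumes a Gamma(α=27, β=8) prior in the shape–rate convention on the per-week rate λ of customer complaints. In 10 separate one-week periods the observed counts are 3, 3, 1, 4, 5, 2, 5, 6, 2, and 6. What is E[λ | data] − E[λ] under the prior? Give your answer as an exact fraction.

13/72

Total count: 3 + 3 + 1 + 4 + 5 + 2 + 5 + 6 + 2 + 6 = 37.
Total exposure: 10 weeks.
Conjugate update: add total count to the shape and total exposure to the rate, giving Gamma(64, 18).
Posterior mean = 64/18 = 32/9; prior mean = 27/8 = 27/8. Difference = 32/9 − 27/8 = 13/72.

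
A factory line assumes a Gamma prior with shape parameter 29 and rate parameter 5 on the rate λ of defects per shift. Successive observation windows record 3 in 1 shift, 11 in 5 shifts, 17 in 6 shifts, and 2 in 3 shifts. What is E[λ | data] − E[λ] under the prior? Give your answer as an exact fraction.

-27/10

Total count: 3 + 11 + 17 + 2 = 33.
Total exposure: 1 + 5 + 6 + 3 = 15 shifts.
The Gamma prior is conjugate for the Poisson rate, so λ | data ~ Gamma(29+33, 5+15) = Gamma(62, 20).
Posterior mean = 62/20 = 31/10; prior mean = 29/5 = 29/5. Difference = 31/10 − 29/5 = -27/10.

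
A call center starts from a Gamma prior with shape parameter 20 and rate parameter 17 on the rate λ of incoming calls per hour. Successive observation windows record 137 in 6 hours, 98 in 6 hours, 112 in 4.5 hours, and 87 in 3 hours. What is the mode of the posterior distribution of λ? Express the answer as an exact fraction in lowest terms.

Total count: 137 + 98 + 112 + 87 = 434.
Total exposure: 6 + 6 + 4.5 + 3 = 19.5 hours.
By Gamma–Poisson conjugacy, the posterior is Gamma(α + Σx, β + Σt) = Gamma(20 + 434, 17 + 19.5) = Gamma(454, 73/2).
Posterior mode = (α'−1)/β' = 453/(73/2) = 906/73.

906/73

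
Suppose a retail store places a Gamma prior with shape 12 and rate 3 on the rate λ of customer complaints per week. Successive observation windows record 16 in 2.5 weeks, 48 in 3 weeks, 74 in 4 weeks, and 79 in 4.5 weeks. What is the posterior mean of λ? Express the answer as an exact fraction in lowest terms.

229/17

Total count: 16 + 48 + 74 + 79 = 217.
Total exposure: 2.5 + 3 + 4 + 4.5 = 14 weeks.
Conjugate update: add total count to the shape and total exposure to the rate, giving Gamma(229, 17).
Posterior mean = α'/β' = 229/17.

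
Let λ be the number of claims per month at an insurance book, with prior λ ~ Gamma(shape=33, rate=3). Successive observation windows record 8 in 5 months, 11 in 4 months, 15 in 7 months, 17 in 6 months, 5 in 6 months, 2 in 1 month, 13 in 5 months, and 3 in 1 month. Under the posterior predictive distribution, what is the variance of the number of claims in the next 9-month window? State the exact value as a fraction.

45261/1444

Total count: 8 + 11 + 15 + 17 + 5 + 2 + 13 + 3 = 74.
Total exposure: 5 + 4 + 7 + 6 + 6 + 1 + 5 + 1 = 35 months.
Posterior: α' = 33 + 74 = 107, β' = 3 + 35 = 38.
The posterior predictive for a window of length T is Negative Binomial with variance T·α'·(β'+T)/β'² = 9·107·47/1444 = 45261/1444.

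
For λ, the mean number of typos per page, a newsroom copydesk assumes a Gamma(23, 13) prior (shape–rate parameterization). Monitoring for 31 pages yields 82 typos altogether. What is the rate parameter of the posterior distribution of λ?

44

Total count 82 over total exposure 31 pages.
Posterior: α' = 23 + 82 = 105, β' = 13 + 31 = 44.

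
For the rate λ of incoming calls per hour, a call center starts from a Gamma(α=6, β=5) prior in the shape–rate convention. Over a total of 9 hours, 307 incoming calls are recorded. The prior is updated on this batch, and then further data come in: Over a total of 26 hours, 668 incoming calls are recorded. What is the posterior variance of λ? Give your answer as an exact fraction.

Total count 307 over total exposure 9 hours.
After the first batch: Gamma(6 + 307, 5 + 9) = Gamma(313, 14).
Total count 668 over total exposure 26 hours.
After the second batch: Gamma(313 + 668, 14 + 26) = Gamma(981, 40).
Posterior variance = α'/β'² = 981/1600.

981/1600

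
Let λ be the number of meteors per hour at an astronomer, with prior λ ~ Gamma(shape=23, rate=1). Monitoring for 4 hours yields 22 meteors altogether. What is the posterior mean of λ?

Total count 22 over total exposure 4 hours.
By Gamma–Poisson conjugacy, the posterior is Gamma(α + Σx, β + Σt) = Gamma(23 + 22, 1 + 4) = Gamma(45, 5).
Posterior mean = α'/β' = 45/5 = 9.

9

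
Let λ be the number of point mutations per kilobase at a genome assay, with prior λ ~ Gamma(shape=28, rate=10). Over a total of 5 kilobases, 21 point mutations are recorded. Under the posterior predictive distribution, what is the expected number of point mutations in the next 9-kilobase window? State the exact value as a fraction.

147/5

Total count 21 over total exposure 5 kilobases.
Conjugate update: add total count to the shape and total exposure to the rate, giving Gamma(49, 15).
Predictive mean over a 9-kilobase window = T·E[λ|data] = 9·49/15 = 147/5.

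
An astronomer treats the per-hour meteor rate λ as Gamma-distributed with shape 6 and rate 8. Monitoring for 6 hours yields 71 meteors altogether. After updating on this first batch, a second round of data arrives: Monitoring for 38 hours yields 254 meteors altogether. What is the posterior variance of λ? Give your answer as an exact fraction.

331/2704

Total count 71 over total exposure 6 hours.
After the first batch: Gamma(6 + 71, 8 + 6) = Gamma(77, 14).
Total count 254 over total exposure 38 hours.
After the second batch: Gamma(77 + 254, 14 + 38) = Gamma(331, 52).
Posterior variance = α'/β'² = 331/2704.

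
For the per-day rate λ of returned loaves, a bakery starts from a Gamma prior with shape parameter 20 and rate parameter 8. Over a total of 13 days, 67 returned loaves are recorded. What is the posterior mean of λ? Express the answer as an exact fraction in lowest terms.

29/7

Total count 67 over total exposure 13 days.
Gamma(α, β) with Poisson data over total exposure Σt gives posterior Gamma(α+Σx, β+Σt) = Gamma(87, 21).
Posterior mean = α'/β' = 87/21 = 29/7.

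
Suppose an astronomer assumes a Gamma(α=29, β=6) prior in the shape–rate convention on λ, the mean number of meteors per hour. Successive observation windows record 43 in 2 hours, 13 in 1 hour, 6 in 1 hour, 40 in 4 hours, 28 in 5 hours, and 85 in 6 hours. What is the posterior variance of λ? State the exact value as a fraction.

Total count: 43 + 13 + 6 + 40 + 28 + 85 = 215.
Total exposure: 2 + 1 + 1 + 4 + 5 + 6 = 19 hours.
Posterior: α' = 29 + 215 = 244, β' = 6 + 19 = 25.
Posterior variance = α'/β'² = 244/625.

244/625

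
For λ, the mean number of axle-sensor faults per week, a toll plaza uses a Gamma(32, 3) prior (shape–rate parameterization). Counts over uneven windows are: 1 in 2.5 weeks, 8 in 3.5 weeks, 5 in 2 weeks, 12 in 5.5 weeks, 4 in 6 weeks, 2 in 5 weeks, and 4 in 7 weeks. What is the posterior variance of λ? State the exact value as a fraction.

Total count: 1 + 8 + 5 + 12 + 4 + 2 + 4 = 36.
Total exposure: 2.5 + 3.5 + 2 + 5.5 + 6 + 5 + 7 = 31.5 weeks.
The Gamma prior is conjugate for the Poisson rate, so λ | data ~ Gamma(32+36, 3+31.5) = Gamma(68, 69/2).
Posterior variance = α'/β'² = 68/(4761/4) = 272/4761.

272/4761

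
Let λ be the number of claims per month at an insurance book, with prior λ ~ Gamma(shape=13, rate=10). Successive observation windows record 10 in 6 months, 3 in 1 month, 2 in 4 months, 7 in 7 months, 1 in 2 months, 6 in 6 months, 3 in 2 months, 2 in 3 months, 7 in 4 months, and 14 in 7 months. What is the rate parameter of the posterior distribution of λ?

52

Total count: 10 + 3 + 2 + 7 + 1 + 6 + 3 + 2 + 7 + 14 = 55.
Total exposure: 6 + 1 + 4 + 7 + 2 + 6 + 2 + 3 + 4 + 7 = 42 months.
Gamma(α, β) with Poisson data over total exposure Σt gives posterior Gamma(α+Σx, β+Σt) = Gamma(68, 52).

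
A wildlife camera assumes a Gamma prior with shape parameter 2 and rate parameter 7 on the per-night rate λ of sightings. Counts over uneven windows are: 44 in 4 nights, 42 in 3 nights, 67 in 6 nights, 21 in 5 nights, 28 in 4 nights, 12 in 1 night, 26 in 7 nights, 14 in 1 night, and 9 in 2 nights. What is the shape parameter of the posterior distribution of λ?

265

Total count: 44 + 42 + 67 + 21 + 28 + 12 + 26 + 14 + 9 = 263.
Total exposure: 4 + 3 + 6 + 5 + 4 + 1 + 7 + 1 + 2 = 33 nights.
Conjugate update: add total count to the shape and total exposure to the rate, giving Gamma(265, 40).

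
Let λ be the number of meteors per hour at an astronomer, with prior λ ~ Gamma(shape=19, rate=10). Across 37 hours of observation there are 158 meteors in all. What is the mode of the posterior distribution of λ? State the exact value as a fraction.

176/47

Total count 158 over total exposure 37 hours.
Posterior: α' = 19 + 158 = 177, β' = 10 + 37 = 47.
Posterior mode = (α'−1)/β' = 176/47.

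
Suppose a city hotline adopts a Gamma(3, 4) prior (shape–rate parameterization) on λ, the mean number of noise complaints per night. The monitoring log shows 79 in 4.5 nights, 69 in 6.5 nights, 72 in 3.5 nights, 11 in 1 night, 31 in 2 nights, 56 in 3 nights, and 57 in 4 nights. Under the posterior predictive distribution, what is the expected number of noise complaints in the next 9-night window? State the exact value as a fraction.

2268/19

Total count: 79 + 69 + 72 + 11 + 31 + 56 + 57 = 375.
Total exposure: 4.5 + 6.5 + 3.5 + 1 + 2 + 3 + 4 = 24.5 nights.
By Gamma–Poisson conjugacy, the posterior is Gamma(α + Σx, β + Σt) = Gamma(3 + 375, 4 + 24.5) = Gamma(378, 57/2).
Predictive mean over a 9-night window = T·E[λ|data] = 9·378/(57/2) = 2268/19.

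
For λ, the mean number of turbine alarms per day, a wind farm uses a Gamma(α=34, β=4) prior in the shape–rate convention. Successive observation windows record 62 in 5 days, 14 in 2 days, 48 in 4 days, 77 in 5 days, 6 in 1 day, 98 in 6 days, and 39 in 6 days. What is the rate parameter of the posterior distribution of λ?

33

Total count: 62 + 14 + 48 + 77 + 6 + 98 + 39 = 344.
Total exposure: 5 + 2 + 4 + 5 + 1 + 6 + 6 = 29 days.
Gamma(α, β) with Poisson data over total exposure Σt gives posterior Gamma(α+Σx, β+Σt) = Gamma(378, 33).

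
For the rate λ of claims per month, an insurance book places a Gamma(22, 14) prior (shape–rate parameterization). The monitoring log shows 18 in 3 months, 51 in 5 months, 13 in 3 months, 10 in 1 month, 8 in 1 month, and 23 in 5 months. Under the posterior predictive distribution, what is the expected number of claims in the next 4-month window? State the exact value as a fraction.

Total count: 18 + 51 + 13 + 10 + 8 + 23 = 123.
Total exposure: 3 + 5 + 3 + 1 + 1 + 5 = 18 months.
By Gamma–Poisson conjugacy, the posterior is Gamma(α + Σx, β + Σt) = Gamma(22 + 123, 14 + 18) = Gamma(145, 32).
Predictive mean over a 4-month window = T·E[λ|data] = 4·145/32 = 145/8.

145/8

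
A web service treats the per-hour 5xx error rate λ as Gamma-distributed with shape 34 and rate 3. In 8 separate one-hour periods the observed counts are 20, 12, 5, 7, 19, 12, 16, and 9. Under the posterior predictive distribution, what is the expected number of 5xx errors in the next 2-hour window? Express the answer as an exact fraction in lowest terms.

Total count: 20 + 12 + 5 + 7 + 19 + 12 + 16 + 9 = 100.
Total exposure: 8 hours.
By Gamma–Poisson conjugacy, the posterior is Gamma(α + Σx, β + Σt) = Gamma(34 + 100, 3 + 8) = Gamma(134, 11).
Predictive mean over a 2-hour window = T·E[λ|data] = 2·134/11 = 268/11.

268/11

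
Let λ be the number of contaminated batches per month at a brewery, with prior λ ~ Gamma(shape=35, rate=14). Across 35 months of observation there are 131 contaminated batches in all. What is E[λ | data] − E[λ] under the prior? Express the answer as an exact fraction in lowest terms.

87/98

Total count 131 over total exposure 35 months.
Gamma(α, β) with Poisson data over total exposure Σt gives posterior Gamma(α+Σx, β+Σt) = Gamma(166, 49).
Posterior mean = 166/49 = 166/49; prior mean = 35/14 = 5/2. Difference = 166/49 − 5/2 = 87/98.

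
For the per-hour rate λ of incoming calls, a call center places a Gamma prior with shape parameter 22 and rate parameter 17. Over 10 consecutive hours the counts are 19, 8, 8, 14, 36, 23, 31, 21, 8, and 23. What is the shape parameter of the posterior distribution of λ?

213

Total count: 19 + 8 + 8 + 14 + 36 + 23 + 31 + 21 + 8 + 23 = 191.
Total exposure: 10 hours.
The Gamma prior is conjugate for the Poisson rate, so λ | data ~ Gamma(22+191, 17+10) = Gamma(213, 27).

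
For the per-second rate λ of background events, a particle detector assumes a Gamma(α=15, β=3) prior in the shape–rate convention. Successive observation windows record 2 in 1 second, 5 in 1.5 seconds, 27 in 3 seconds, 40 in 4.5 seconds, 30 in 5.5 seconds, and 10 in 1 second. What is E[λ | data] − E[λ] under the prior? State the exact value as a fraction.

Total count: 2 + 5 + 27 + 40 + 30 + 10 = 114.
Total exposure: 1 + 1.5 + 3 + 4.5 + 5.5 + 1 = 16.5 seconds.
By Gamma–Poisson conjugacy, the posterior is Gamma(α + Σx, β + Σt) = Gamma(15 + 114, 3 + 16.5) = Gamma(129, 39/2).
Posterior mean = 129/(39/2) = 86/13; prior mean = 15/3 = 5. Difference = 86/13 − 5 = 21/13.

21/13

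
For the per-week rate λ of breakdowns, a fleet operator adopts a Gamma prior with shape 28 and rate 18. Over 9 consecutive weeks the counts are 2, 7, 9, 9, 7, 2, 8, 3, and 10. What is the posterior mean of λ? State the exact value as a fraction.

85/27

Total count: 2 + 7 + 9 + 9 + 7 + 2 + 8 + 3 + 10 = 57.
Total exposure: 9 weeks.
Conjugate update: add total count to the shape and total exposure to the rate, giving Gamma(85, 27).
Posterior mean = α'/β' = 85/27.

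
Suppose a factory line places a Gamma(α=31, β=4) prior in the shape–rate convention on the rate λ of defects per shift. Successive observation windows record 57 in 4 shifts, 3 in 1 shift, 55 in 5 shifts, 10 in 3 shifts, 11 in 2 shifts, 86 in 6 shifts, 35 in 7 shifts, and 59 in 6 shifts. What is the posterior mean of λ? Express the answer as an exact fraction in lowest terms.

Total count: 57 + 3 + 55 + 10 + 11 + 86 + 35 + 59 = 316.
Total exposure: 4 + 1 + 5 + 3 + 2 + 6 + 7 + 6 = 34 shifts.
Gamma(α, β) with Poisson data over total exposure Σt gives posterior Gamma(α+Σx, β+Σt) = Gamma(347, 38).
Posterior mean = α'/β' = 347/38.

347/38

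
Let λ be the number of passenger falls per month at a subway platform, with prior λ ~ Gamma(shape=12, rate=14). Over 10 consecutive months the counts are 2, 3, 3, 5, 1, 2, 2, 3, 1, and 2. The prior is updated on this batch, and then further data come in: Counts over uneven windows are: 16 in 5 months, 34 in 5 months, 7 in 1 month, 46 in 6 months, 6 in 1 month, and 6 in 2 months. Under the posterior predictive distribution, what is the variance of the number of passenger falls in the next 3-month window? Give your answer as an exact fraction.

21291/1936

Total count: 2 + 3 + 3 + 5 + 1 + 2 + 2 + 3 + 1 + 2 = 24.
Total exposure: 10 months.
After the first batch: Gamma(12 + 24, 14 + 10) = Gamma(36, 24).
Total count: 16 + 34 + 7 + 46 + 6 + 6 = 115.
Total exposure: 5 + 5 + 1 + 6 + 1 + 2 = 20 months.
After the second batch: Gamma(36 + 115, 24 + 20) = Gamma(151, 44).
The posterior predictive for a window of length T is Negative Binomial with variance T·α'·(β'+T)/β'² = 3·151·47/1936 = 21291/1936.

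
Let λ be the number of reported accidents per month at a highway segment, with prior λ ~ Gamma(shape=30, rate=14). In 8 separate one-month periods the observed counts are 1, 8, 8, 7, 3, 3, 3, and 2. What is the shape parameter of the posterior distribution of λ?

Total count: 1 + 8 + 8 + 7 + 3 + 3 + 3 + 2 = 35.
Total exposure: 8 months.
Posterior: α' = 30 + 35 = 65, β' = 14 + 8 = 22.

65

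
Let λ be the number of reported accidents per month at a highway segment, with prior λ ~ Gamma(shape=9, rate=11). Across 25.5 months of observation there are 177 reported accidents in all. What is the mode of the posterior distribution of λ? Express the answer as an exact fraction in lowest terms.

370/73

Total count 177 over total exposure 25.5 months.
Conjugate update: add total count to the shape and total exposure to the rate, giving Gamma(186, 73/2).
Posterior mode = (α'−1)/β' = 185/(73/2) = 370/73.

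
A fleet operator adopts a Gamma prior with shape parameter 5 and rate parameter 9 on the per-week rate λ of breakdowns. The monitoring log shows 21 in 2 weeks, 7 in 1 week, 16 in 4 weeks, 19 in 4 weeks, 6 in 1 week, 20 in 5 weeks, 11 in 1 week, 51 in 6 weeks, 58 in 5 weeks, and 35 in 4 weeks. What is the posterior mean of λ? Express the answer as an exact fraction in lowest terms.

83/14

Total count: 21 + 7 + 16 + 19 + 6 + 20 + 11 + 51 + 58 + 35 = 244.
Total exposure: 2 + 1 + 4 + 4 + 1 + 5 + 1 + 6 + 5 + 4 = 33 weeks.
Conjugate update: add total count to the shape and total exposure to the rate, giving Gamma(249, 42).
Posterior mean = α'/β' = 249/42 = 83/14.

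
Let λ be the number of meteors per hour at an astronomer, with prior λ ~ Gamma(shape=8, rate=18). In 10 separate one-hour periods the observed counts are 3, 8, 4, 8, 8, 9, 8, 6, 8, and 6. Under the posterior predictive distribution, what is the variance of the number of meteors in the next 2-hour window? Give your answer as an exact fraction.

285/49

Total count: 3 + 8 + 4 + 8 + 8 + 9 + 8 + 6 + 8 + 6 = 68.
Total exposure: 10 hours.
Gamma(α, β) with Poisson data over total exposure Σt gives posterior Gamma(α+Σx, β+Σt) = Gamma(76, 28).
The posterior predictive for a window of length T is Negative Binomial with variance T·α'·(β'+T)/β'² = 2·76·30/784 = 285/49.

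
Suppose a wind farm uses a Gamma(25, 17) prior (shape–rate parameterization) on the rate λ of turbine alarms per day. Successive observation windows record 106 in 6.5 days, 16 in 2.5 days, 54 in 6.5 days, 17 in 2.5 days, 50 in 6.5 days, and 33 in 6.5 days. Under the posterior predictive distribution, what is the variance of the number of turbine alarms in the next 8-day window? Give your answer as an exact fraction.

2107/36

Total count: 106 + 16 + 54 + 17 + 50 + 33 = 276.
Total exposure: 6.5 + 2.5 + 6.5 + 2.5 + 6.5 + 6.5 = 31 days.
The Gamma prior is conjugate for the Poisson rate, so λ | data ~ Gamma(25+276, 17+31) = Gamma(301, 48).
The posterior predictive for a window of length T is Negative Binomial with variance T·α'·(β'+T)/β'² = 8·301·56/2304 = 2107/36.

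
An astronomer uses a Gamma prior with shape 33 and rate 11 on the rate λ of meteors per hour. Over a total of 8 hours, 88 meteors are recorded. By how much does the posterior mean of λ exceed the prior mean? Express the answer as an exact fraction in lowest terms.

Total count 88 over total exposure 8 hours.
By Gamma–Poisson conjugacy, the posterior is Gamma(α + Σx, β + Σt) = Gamma(33 + 88, 11 + 8) = Gamma(121, 19).
Posterior mean = 121/19 = 121/19; prior mean = 33/11 = 3. Difference = 121/19 − 3 = 64/19.

64/19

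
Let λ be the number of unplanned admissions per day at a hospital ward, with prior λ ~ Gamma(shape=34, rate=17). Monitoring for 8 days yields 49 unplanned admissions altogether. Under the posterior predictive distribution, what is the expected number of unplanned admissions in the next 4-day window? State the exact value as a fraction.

Total count 49 over total exposure 8 days.
The Gamma prior is conjugate for the Poisson rate, so λ | data ~ Gamma(34+49, 17+8) = Gamma(83, 25).
Predictive mean over a 4-day window = T·E[λ|data] = 4·83/25 = 332/25.

332/25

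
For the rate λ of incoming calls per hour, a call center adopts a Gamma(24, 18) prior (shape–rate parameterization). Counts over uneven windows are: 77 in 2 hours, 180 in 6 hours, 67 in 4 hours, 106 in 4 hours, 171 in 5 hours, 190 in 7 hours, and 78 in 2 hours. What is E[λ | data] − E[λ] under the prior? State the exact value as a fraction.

Total count: 77 + 180 + 67 + 106 + 171 + 190 + 78 = 869.
Total exposure: 2 + 6 + 4 + 4 + 5 + 7 + 2 = 30 hours.
Conjugate update: add total count to the shape and total exposure to the rate, giving Gamma(893, 48).
Posterior mean = 893/48 = 893/48; prior mean = 24/18 = 4/3. Difference = 893/48 − 4/3 = 829/48.

829/48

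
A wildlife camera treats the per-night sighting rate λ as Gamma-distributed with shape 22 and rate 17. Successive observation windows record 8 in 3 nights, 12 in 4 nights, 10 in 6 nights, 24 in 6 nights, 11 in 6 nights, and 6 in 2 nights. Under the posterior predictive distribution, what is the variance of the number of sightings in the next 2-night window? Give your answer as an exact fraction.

Total count: 8 + 12 + 10 + 24 + 11 + 6 = 71.
Total exposure: 3 + 4 + 6 + 6 + 6 + 2 = 27 nights.
Posterior: α' = 22 + 71 = 93, β' = 17 + 27 = 44.
The posterior predictive for a window of length T is Negative Binomial with variance T·α'·(β'+T)/β'² = 2·93·46/1936 = 2139/484.

2139/484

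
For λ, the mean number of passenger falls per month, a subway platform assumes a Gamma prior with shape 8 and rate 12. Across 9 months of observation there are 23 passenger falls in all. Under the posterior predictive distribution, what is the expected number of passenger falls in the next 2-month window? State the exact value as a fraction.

Total count 23 over total exposure 9 months.
Conjugate update: add total count to the shape and total exposure to the rate, giving Gamma(31, 21).
Predictive mean over a 2-month window = T·E[λ|data] = 2·31/21 = 62/21.

62/21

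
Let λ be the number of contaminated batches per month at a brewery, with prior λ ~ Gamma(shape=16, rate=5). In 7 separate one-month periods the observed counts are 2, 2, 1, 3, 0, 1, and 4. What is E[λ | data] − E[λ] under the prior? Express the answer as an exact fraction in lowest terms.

Total count: 2 + 2 + 1 + 3 + 0 + 1 + 4 = 13.
Total exposure: 7 months.
By Gamma–Poisson conjugacy, the posterior is Gamma(α + Σx, β + Σt) = Gamma(16 + 13, 5 + 7) = Gamma(29, 12).
Posterior mean = 29/12 = 29/12; prior mean = 16/5 = 16/5. Difference = 29/12 − 16/5 = -47/60.

-47/60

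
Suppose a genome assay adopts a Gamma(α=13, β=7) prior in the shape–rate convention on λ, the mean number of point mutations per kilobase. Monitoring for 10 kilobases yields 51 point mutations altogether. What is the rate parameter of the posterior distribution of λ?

Total count 51 over total exposure 10 kilobases.
By Gamma–Poisson conjugacy, the posterior is Gamma(α + Σx, β + Σt) = Gamma(13 + 51, 7 + 10) = Gamma(64, 17).

17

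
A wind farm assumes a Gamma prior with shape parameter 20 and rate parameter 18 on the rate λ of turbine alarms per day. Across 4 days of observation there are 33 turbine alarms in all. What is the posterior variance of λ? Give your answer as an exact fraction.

53/484

Total count 33 over total exposure 4 days.
Posterior: α' = 20 + 33 = 53, β' = 18 + 4 = 22.
Posterior variance = α'/β'² = 53/484.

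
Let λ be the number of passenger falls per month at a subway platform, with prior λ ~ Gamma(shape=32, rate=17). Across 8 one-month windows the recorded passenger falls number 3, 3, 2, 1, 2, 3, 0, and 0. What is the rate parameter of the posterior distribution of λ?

25

Total count: 3 + 3 + 2 + 1 + 2 + 3 + 0 + 0 = 14.
Total exposure: 8 months.
The Gamma prior is conjugate for the Poisson rate, so λ | data ~ Gamma(32+14, 17+8) = Gamma(46, 25).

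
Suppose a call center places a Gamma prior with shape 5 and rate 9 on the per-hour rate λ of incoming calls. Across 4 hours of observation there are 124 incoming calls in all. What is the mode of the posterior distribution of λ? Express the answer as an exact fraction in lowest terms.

128/13

Total count 124 over total exposure 4 hours.
Gamma(α, β) with Poisson data over total exposure Σt gives posterior Gamma(α+Σx, β+Σt) = Gamma(129, 13).
Posterior mode = (α'−1)/β' = 128/13.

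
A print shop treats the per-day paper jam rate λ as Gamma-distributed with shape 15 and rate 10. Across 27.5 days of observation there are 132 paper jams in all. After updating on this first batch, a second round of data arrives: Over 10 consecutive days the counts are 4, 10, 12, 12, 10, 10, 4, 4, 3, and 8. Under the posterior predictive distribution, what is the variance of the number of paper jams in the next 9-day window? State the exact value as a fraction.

455616/9025

Total count 132 over total exposure 27.5 days.
After the first batch: Gamma(15 + 132, 10 + 27.5) = Gamma(147, 75/2).
Total count: 4 + 10 + 12 + 12 + 10 + 10 + 4 + 4 + 3 + 8 = 77.
Total exposure: 10 days.
After the second batch: Gamma(147 + 77, 75/2 + 10) = Gamma(224, 95/2).
The posterior predictive for a window of length T is Negative Binomial with variance T·α'·(β'+T)/β'² = 9·224·(113/2)/(9025/4) = 455616/9025.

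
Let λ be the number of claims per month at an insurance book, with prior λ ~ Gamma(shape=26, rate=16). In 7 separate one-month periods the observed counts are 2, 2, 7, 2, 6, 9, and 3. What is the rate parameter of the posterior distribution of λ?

Total count: 2 + 2 + 7 + 2 + 6 + 9 + 3 = 31.
Total exposure: 7 months.
Conjugate update: add total count to the shape and total exposure to the rate, giving Gamma(57, 23).

23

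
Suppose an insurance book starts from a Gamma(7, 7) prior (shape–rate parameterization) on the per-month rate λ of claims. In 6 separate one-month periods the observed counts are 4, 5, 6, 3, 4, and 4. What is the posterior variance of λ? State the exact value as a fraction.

33/169

Total count: 4 + 5 + 6 + 3 + 4 + 4 = 26.
Total exposure: 6 months.
Conjugate update: add total count to the shape and total exposure to the rate, giving Gamma(33, 13).
Posterior variance = α'/β'² = 33/169.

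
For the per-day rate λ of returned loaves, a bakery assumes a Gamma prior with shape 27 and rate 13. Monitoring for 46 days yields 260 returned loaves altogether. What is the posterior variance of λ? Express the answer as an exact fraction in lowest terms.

287/3481

Total count 260 over total exposure 46 days.
Conjugate update: add total count to the shape and total exposure to the rate, giving Gamma(287, 59).
Posterior variance = α'/β'² = 287/3481.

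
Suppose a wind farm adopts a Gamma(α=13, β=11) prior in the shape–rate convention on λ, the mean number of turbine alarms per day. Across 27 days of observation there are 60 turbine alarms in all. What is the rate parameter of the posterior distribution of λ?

Total count 60 over total exposure 27 days.
Posterior: α' = 13 + 60 = 73, β' = 11 + 27 = 38.

38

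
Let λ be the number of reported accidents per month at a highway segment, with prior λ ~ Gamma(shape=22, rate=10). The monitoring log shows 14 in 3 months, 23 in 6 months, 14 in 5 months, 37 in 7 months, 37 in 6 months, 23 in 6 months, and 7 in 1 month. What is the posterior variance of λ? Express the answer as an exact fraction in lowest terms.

177/1936

Total count: 14 + 23 + 14 + 37 + 37 + 23 + 7 = 155.
Total exposure: 3 + 6 + 5 + 7 + 6 + 6 + 1 = 34 months.
By Gamma–Poisson conjugacy, the posterior is Gamma(α + Σx, β + Σt) = Gamma(22 + 155, 10 + 34) = Gamma(177, 44).
Posterior variance = α'/β'² = 177/1936.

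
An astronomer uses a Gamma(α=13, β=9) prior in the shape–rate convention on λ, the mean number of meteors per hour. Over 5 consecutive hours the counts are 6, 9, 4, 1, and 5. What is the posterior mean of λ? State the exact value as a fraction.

Total count: 6 + 9 + 4 + 1 + 5 = 25.
Total exposure: 5 hours.
The Gamma prior is conjugate for the Poisson rate, so λ | data ~ Gamma(13+25, 9+5) = Gamma(38, 14).
Posterior mean = α'/β' = 38/14 = 19/7.

19/7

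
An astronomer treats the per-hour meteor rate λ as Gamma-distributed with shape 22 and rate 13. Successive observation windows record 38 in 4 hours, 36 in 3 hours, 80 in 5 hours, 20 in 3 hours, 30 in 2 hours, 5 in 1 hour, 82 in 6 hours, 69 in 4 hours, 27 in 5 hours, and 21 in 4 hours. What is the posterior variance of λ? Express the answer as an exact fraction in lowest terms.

43/250

Total count: 38 + 36 + 80 + 20 + 30 + 5 + 82 + 69 + 27 + 21 = 408.
Total exposure: 4 + 3 + 5 + 3 + 2 + 1 + 6 + 4 + 5 + 4 = 37 hours.
By Gamma–Poisson conjugacy, the posterior is Gamma(α + Σx, β + Σt) = Gamma(22 + 408, 13 + 37) = Gamma(430, 50).
Posterior variance = α'/β'² = 430/2500 = 43/250.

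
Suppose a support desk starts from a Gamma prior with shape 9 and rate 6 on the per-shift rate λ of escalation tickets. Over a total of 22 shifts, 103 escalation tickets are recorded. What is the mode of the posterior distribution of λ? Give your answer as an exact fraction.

111/28

Total count 103 over total exposure 22 shifts.
Gamma(α, β) with Poisson data over total exposure Σt gives posterior Gamma(α+Σx, β+Σt) = Gamma(112, 28).
Posterior mode = (α'−1)/β' = 111/28.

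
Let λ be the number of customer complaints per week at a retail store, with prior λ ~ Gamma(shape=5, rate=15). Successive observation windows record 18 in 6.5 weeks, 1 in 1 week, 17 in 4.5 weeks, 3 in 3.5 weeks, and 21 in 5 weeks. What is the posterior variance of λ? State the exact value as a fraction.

260/5041

Total count: 18 + 1 + 17 + 3 + 21 = 60.
Total exposure: 6.5 + 1 + 4.5 + 3.5 + 5 = 20.5 weeks.
Posterior: α' = 5 + 60 = 65, β' = 15 + 20.5 = 71/2.
Posterior variance = α'/β'² = 65/(5041/4) = 260/5041.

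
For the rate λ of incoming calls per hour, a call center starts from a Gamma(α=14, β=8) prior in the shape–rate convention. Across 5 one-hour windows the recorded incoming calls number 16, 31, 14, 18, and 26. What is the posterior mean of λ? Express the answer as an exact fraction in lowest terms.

Total count: 16 + 31 + 14 + 18 + 26 = 105.
Total exposure: 5 hours.
Conjugate update: add total count to the shape and total exposure to the rate, giving Gamma(119, 13).
Posterior mean = α'/β' = 119/13.

119/13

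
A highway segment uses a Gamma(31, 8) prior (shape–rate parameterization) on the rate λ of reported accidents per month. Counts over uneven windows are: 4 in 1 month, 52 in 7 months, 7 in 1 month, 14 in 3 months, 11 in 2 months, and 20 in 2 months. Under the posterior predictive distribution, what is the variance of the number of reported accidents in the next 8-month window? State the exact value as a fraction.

Total count: 4 + 52 + 7 + 14 + 11 + 20 = 108.
Total exposure: 1 + 7 + 1 + 3 + 2 + 2 = 16 months.
Gamma(α, β) with Poisson data over total exposure Σt gives posterior Gamma(α+Σx, β+Σt) = Gamma(139, 24).
The posterior predictive for a window of length T is Negative Binomial with variance T·α'·(β'+T)/β'² = 8·139·32/576 = 556/9.

556/9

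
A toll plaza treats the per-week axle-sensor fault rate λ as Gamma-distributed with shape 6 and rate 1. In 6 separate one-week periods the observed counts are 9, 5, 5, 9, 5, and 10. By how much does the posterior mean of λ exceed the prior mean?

Total count: 9 + 5 + 5 + 9 + 5 + 10 = 43.
Total exposure: 6 weeks.
The Gamma prior is conjugate for the Poisson rate, so λ | data ~ Gamma(6+43, 1+6) = Gamma(49, 7).
Posterior mean = 49/7 = 7; prior mean = 6/1 = 6. Difference = 7 − 6 = 1.

1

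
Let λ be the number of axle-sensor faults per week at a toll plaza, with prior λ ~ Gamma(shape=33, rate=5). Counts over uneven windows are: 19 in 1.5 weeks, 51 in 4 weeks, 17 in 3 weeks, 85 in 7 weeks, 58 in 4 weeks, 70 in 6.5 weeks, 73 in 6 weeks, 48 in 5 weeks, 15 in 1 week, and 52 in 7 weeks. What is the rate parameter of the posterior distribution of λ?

50

Total count: 19 + 51 + 17 + 85 + 58 + 70 + 73 + 48 + 15 + 52 = 488.
Total exposure: 1.5 + 4 + 3 + 7 + 4 + 6.5 + 6 + 5 + 1 + 7 = 45 weeks.
The Gamma prior is conjugate for the Poisson rate, so λ | data ~ Gamma(33+488, 5+45) = Gamma(521, 50).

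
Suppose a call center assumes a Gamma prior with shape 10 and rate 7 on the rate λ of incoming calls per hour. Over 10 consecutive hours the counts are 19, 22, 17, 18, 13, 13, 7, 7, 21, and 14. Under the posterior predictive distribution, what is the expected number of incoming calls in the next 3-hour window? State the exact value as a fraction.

483/17

Total count: 19 + 22 + 17 + 18 + 13 + 13 + 7 + 7 + 21 + 14 = 151.
Total exposure: 10 hours.
Gamma(α, β) with Poisson data over total exposure Σt gives posterior Gamma(α+Σx, β+Σt) = Gamma(161, 17).
Predictive mean over a 3-hour window = T·E[λ|data] = 3·161/17 = 483/17.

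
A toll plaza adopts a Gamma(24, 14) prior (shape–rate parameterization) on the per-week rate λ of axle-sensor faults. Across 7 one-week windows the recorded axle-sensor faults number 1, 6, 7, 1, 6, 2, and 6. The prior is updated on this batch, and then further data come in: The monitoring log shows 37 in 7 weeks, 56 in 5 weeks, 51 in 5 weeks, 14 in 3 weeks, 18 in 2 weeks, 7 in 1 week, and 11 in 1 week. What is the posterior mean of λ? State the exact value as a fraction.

247/45

Total count: 1 + 6 + 7 + 1 + 6 + 2 + 6 = 29.
Total exposure: 7 weeks.
After the first batch: Gamma(24 + 29, 14 + 7) = Gamma(53, 21).
Total count: 37 + 56 + 51 + 14 + 18 + 7 + 11 = 194.
Total exposure: 7 + 5 + 5 + 3 + 2 + 1 + 1 = 24 weeks.
After the second batch: Gamma(53 + 194, 21 + 24) = Gamma(247, 45).
Posterior mean = α'/β' = 247/45.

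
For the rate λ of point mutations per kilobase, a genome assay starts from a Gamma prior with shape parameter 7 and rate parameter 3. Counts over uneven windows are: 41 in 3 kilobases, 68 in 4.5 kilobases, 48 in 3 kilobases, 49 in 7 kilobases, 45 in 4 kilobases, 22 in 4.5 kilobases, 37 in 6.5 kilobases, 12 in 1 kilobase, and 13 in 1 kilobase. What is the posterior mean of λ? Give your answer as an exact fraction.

Total count: 41 + 68 + 48 + 49 + 45 + 22 + 37 + 12 + 13 = 335.
Total exposure: 3 + 4.5 + 3 + 7 + 4 + 4.5 + 6.5 + 1 + 1 = 34.5 kilobases.
By Gamma–Poisson conjugacy, the posterior is Gamma(α + Σx, β + Σt) = Gamma(7 + 335, 3 + 34.5) = Gamma(342, 75/2).
Posterior mean = α'/β' = 342/(75/2) = 228/25.

228/25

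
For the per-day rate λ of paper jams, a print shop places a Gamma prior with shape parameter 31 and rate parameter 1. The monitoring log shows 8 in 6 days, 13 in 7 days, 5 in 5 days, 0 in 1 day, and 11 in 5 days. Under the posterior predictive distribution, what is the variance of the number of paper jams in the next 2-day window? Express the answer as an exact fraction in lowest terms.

Total count: 8 + 13 + 5 + 0 + 11 = 37.
Total exposure: 6 + 7 + 5 + 1 + 5 = 24 days.
By Gamma–Poisson conjugacy, the posterior is Gamma(α + Σx, β + Σt) = Gamma(31 + 37, 1 + 24) = Gamma(68, 25).
The posterior predictive for a window of length T is Negative Binomial with variance T·α'·(β'+T)/β'² = 2·68·27/625 = 3672/625.

3672/625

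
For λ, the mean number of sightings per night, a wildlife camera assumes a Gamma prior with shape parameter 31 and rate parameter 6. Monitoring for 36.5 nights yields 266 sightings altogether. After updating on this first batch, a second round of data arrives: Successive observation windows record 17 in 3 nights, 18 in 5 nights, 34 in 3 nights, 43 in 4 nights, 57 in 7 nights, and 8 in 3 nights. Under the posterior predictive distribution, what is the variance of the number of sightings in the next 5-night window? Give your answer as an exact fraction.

9164/243

Total count 266 over total exposure 36.5 nights.
After the first batch: Gamma(31 + 266, 6 + 36.5) = Gamma(297, 85/2).
Total count: 17 + 18 + 34 + 43 + 57 + 8 = 177.
Total exposure: 3 + 5 + 3 + 4 + 7 + 3 = 25 nights.
After the second batch: Gamma(297 + 177, 85/2 + 25) = Gamma(474, 135/2).
The posterior predictive for a window of length T is Negative Binomial with variance T·α'·(β'+T)/β'² = 5·474·(145/2)/(18225/4) = 9164/243.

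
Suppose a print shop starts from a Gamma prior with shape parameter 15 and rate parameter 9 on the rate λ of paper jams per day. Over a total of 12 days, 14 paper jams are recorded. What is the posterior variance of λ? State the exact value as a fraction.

29/441

Total count 14 over total exposure 12 days.
Conjugate update: add total count to the shape and total exposure to the rate, giving Gamma(29, 21).
Posterior variance = α'/β'² = 29/441.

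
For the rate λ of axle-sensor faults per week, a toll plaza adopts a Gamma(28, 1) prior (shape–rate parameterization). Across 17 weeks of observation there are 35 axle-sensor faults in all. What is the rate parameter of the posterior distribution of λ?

18

Total count 35 over total exposure 17 weeks.
Posterior: α' = 28 + 35 = 63, β' = 1 + 17 = 18.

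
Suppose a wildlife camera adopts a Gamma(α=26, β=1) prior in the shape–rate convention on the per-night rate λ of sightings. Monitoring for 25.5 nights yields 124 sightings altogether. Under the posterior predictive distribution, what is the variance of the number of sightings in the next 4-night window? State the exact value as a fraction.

73200/2809

Total count 124 over total exposure 25.5 nights.
The Gamma prior is conjugate for the Poisson rate, so λ | data ~ Gamma(26+124, 1+25.5) = Gamma(150, 53/2).
The posterior predictive for a window of length T is Negative Binomial with variance T·α'·(β'+T)/β'² = 4·150·(61/2)/(2809/4) = 73200/2809.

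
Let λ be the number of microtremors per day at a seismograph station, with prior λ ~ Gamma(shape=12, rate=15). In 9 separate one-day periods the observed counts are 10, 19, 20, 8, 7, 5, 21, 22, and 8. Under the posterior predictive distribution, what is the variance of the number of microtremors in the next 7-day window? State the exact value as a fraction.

Total count: 10 + 19 + 20 + 8 + 7 + 5 + 21 + 22 + 8 = 120.
Total exposure: 9 days.
By Gamma–Poisson conjugacy, the posterior is Gamma(α + Σx, β + Σt) = Gamma(12 + 120, 15 + 9) = Gamma(132, 24).
The posterior predictive for a window of length T is Negative Binomial with variance T·α'·(β'+T)/β'² = 7·132·31/576 = 2387/48.

2387/48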